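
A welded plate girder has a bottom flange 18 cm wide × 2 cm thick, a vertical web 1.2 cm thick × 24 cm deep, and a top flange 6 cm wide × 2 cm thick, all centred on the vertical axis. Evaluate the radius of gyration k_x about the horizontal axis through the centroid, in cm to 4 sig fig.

Decompose the section into non-overlapping parts with the origin at the bottom-left of its bounding rectangle.
Bottom plate: 18 × 2, A = 36 cm², y = 1 cm, Ī = 12 cm⁴.
Web plate: 1.2 × 24, A = 28.8 cm², y = 14 cm, Ī = 1382.4 cm⁴.
Top plate: 6 × 2, A = 12 cm², y = 27 cm, Ī = 4 cm⁴.
Centroid: ȳ = ΣA·y / ΣA = 9.9375 cm.
Transfer each piece to the horizontal axis through the centroid using Ī + A·d² with d = y − 9.9375:
  bottom plate: d = -8.9375 cm → contributes +2887.64 cm⁴
  web plate: d = 4.0625 cm → contributes +1857.71 cm⁴
  top plate: d = 17.0625 cm → contributes +3497.55 cm⁴
Total I = 8242.9 cm⁴.
Radius of gyration: k = √(I/A) = √(8242.9 / 76.8) = 10.36 cm.

k_x ≈ 10.36 cm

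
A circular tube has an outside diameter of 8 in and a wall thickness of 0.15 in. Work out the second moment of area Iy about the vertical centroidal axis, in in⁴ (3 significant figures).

Iy ≈ 28.5 in⁴

Decompose the section into non-overlapping parts with the origin at the bottom-left of its bounding rectangle.
Outer circle: ⌀8, A = 50.265 in², x = 4 in, Ī = 201.06 in⁴.
Bore (subtracted): ⌀7.7, A = 46.566 in², x = 4 in, Ī = 172.56 in⁴.
By symmetry the centroid is at mid-width, x̄ = 4 in.
All pieces are centred on the vertical centroidal axis, so I = ΣĪ (holes subtracted) = 28.505 in⁴.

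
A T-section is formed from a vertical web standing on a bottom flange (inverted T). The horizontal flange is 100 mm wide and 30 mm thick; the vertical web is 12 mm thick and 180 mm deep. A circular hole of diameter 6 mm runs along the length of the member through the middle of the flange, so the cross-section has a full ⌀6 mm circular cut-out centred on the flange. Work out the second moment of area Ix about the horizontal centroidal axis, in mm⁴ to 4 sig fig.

Decompose the section into non-overlapping parts with the origin at the bottom-left of its bounding rectangle.
Flange: 100 × 30, A = 3 000 mm², y = 15 mm, Ī = 225 000 mm⁴.
Web: 12 × 180, A = 2 160 mm², y = 120 mm, Ī = 5 832 000 mm⁴.
Hole (subtracted): ⌀6, A = 28.2743 mm², y = 15 mm, Ī = 63.6173 mm⁴.
Centroid: ȳ = ΣA·y / ΣA = 59.1957 mm.
Transfer each piece to the horizontal centroidal axis using Ī + A·d² with d = y − 59.1957:
  flange: d = -44.1957 mm → contributes +6 084 769 mm⁴
  web: d = 60.8043 mm → contributes +13 817 883 mm⁴
  hole: d = -44.1957 mm → contributes −55290.6 mm⁴
Total I = 19 847 361 mm⁴.

Ix ≈ 1.985 × 10⁷ mm⁴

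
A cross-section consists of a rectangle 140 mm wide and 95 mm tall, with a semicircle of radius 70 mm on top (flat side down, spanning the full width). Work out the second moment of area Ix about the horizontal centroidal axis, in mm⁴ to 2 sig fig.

Decompose the section into non-overlapping parts with the origin at the bottom-left of its bounding rectangle.
Rectangular body: 140 × 95, A = 13 300 mm², y = 47.5 mm, Ī = 10 002 708 mm⁴.
Semicircular cap: semicircle r = 70, A = 7 697 mm², y = 124.7 mm, Ī = 2 635 265 mm⁴.
Centroid: ȳ = ΣA·y / ΣA = 75.8 mm.
Transfer each piece to the horizontal centroidal axis using Ī + A·d² with d = y − 75.8:
  rectangular body: d = -28.3 mm → contributes +20 656 596 mm⁴
  semicircular cap: d = 48.91 mm → contributes +21 044 840 mm⁴
Total I = 41 701 436 mm⁴.

Ix ≈ 4.2 × 10⁷ mm⁴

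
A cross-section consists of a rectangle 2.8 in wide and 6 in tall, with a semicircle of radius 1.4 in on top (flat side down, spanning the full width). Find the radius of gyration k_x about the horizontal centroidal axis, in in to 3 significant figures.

Break the section into simple shapes (no overlaps), measuring from the bottom-left corner of the bounding box.
Rectangular body: 2.8 × 6, A = 16.8 in², y = 3 in, Ī = 50.4 in⁴.
Semicircular cap: semicircle r = 1.4, A = 3.0788 in², y = 6.5942 in, Ī = 0.42164 in⁴.
Centroid: ȳ = ΣA·y / ΣA = 3.5567 in.
Transfer each piece to the horizontal centroidal axis using Ī + A·d² with d = y − 3.5567:
  rectangular body: d = -0.55666 in → contributes +55.606 in⁴
  semicircular cap: d = 3.0375 in → contributes +28.828 in⁴
Total I = 84.434 in⁴.
Radius of gyration: k = √(I/A) = √(84.434 / 19.879) = 2.0609 in.

k_x ≈ 2.06 in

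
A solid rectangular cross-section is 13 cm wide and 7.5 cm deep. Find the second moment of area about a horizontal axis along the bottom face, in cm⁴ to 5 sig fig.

The section: 13 × 7.5, A = 97.5 cm², y = 3.75 cm, Ī = 457.0313 cm⁴.
Transfer it to the bottom edge using Ī + A·d² with d = y − 0:
  the section: d = 3.75 cm → contributes +1828.125 cm⁴
Total I = 1828.125 cm⁴.

I_base ≈ 1828.1 cm⁴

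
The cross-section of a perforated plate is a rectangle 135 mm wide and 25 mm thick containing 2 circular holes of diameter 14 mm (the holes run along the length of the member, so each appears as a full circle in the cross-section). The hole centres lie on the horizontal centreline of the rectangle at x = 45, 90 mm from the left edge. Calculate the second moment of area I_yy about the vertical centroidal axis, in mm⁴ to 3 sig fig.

I_yy ≈ 4.97 × 10⁶ mm⁴

Break the section into simple shapes (no overlaps), measuring from the bottom-left corner of the bounding box.
Plate: 135 × 25, A = 3 375 mm², x = 67.5 mm, Ī = 5 125 781 mm⁴.
Hole 1 (subtracted): ⌀14, A = 153.94 mm², x = 45 mm, Ī = 1885.7 mm⁴.
Hole 2 (subtracted): ⌀14, A = 153.94 mm², x = 90 mm, Ī = 1885.7 mm⁴.
By symmetry the centroid is at mid-width, x̄ = 67.5 mm.
Transfer each piece to the vertical centroidal axis using Ī + A·d² with d = x − 67.5:
  plate: d = 0 mm → contributes +5 125 781 mm⁴
  hole 1: d = -22.5 mm → contributes −79 817 mm⁴
  hole 2: d = 22.5 mm → contributes −79 817 mm⁴
Total I = 4 966 148 mm⁴.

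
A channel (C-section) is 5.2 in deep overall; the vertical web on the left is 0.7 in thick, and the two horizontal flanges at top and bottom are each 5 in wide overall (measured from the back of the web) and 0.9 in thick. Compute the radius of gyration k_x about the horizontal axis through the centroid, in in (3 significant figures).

Decompose the section into non-overlapping parts with the origin at the bottom-left of its bounding rectangle.
Web: 0.7 × 5.2, A = 3.64 in², y = 2.6 in, Ī = 8.2021 in⁴.
Top flange (beyond web): 4.3 × 0.9, A = 3.87 in², y = 4.75 in, Ī = 0.26123 in⁴.
Bottom flange (beyond web): 4.3 × 0.9, A = 3.87 in², y = 0.45 in, Ī = 0.26123 in⁴.
By symmetry the centroid is at mid-height, ȳ = 2.6 in.
Transfer each piece to the horizontal axis through the centroid using Ī + A·d² with d = y − 2.6:
  web: d = 0 in → contributes +8.2021 in⁴
  top flange (beyond web): d = 2.15 in → contributes +18.15 in⁴
  bottom flange (beyond web): d = -2.15 in → contributes +18.15 in⁴
Total I = 44.503 in⁴.
Radius of gyration: k = √(I/A) = √(44.503 / 11.38) = 1.9775 in.

k_x ≈ 1.98 in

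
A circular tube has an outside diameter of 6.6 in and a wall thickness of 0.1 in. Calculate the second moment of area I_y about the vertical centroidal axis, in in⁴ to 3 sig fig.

I_y ≈ 10.8 in⁴

Split into non-overlapping primitives; take the origin at the lower-left of the bounding box.
Outer circle: ⌀6.6, A = 34.212 in², x = 3.3 in, Ī = 93.142 in⁴.
Bore (subtracted): ⌀6.4, A = 32.17 in², x = 3.3 in, Ī = 82.355 in⁴.
By symmetry the centroid is at mid-width, x̄ = 3.3 in.
All pieces are centred on the vertical centroidal axis, so I = ΣĪ (holes subtracted) = 10.787 in⁴.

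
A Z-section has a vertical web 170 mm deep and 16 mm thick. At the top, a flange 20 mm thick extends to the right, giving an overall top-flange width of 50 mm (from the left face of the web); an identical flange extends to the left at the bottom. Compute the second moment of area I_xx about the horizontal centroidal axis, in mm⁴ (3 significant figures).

I_xx ≈ 1.42 × 10⁷ mm⁴

Split into non-overlapping primitives; take the origin at the lower-left of the bounding box.
Web: 16 × 170, A = 2 720 mm², y = 85 mm, Ī = 6 550 667 mm⁴.
Top flange (beyond web): 34 × 20, A = 680 mm², y = 160 mm, Ī = 22 667 mm⁴.
Bottom flange (beyond web): 34 × 20, A = 680 mm², y = 10 mm, Ī = 22 667 mm⁴.
Centroid: ȳ = ΣA·y / ΣA = 85 mm.
Transfer each piece to the horizontal centroidal axis using Ī + A·d² with d = y − 85:
  web: d = 0 mm → contributes +6 550 667 mm⁴
  top flange (beyond web): d = 75 mm → contributes +3 847 667 mm⁴
  bottom flange (beyond web): d = -75 mm → contributes +3 847 667 mm⁴
Total I = 14 246 000 mm⁴.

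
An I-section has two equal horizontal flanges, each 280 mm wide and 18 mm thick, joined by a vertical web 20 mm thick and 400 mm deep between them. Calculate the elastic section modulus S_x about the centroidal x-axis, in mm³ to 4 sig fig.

Break the section into simple shapes (no overlaps), measuring from the bottom-left corner of the bounding box.
Bottom flange: 280 × 18, A = 5 040 mm², y = 9 mm, Ī = 136 080 mm⁴.
Web: 20 × 400, A = 8 000 mm², y = 218 mm, Ī = 106 666 667 mm⁴.
Top flange: 280 × 18, A = 5 040 mm², y = 427 mm, Ī = 136 080 mm⁴.
By symmetry the centroid is at mid-height, ȳ = 218 mm.
Transfer each piece to the centroidal x-axis using Ī + A·d² with d = y − 218:
  bottom flange: d = -209 mm → contributes +220 288 320 mm⁴
  web: d = 0 mm → contributes +106 666 667 mm⁴
  top flange: d = 209 mm → contributes +220 288 320 mm⁴
Total I = 547 243 307 mm⁴.
Extreme fibre distance c = 218 mm; S = I/c = 2 510 290 mm³.

S_x ≈ 2.510 × 10⁶ mm³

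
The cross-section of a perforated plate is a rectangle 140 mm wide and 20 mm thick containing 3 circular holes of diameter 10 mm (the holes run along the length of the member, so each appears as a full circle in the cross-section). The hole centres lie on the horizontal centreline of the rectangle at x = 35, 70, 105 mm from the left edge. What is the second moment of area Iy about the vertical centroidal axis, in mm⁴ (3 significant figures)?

Iy ≈ 4.38 × 10⁶ mm⁴

Break the section into simple shapes (no overlaps), measuring from the bottom-left corner of the bounding box.
Plate: 140 × 20, A = 2 800 mm², x = 70 mm, Ī = 4 573 333 mm⁴.
Hole 1 (subtracted): ⌀10, A = 78.54 mm², x = 35 mm, Ī = 490.87 mm⁴.
Hole 2 (subtracted): ⌀10, A = 78.54 mm², x = 70 mm, Ī = 490.87 mm⁴.
Hole 3 (subtracted): ⌀10, A = 78.54 mm², x = 105 mm, Ī = 490.87 mm⁴.
By symmetry the centroid is at mid-width, x̄ = 70 mm.
Transfer each piece to the vertical centroidal axis using Ī + A·d² with d = x − 70:
  plate: d = 0 mm → contributes +4 573 333 mm⁴
  hole 1: d = -35 mm → contributes −96 702 mm⁴
  hole 2: d = 0 mm → contributes −490.87 mm⁴
  hole 3: d = 35 mm → contributes −96 702 mm⁴
Total I = 4 379 438 mm⁴.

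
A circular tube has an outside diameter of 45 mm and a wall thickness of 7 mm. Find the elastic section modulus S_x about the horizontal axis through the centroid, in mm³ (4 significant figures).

Treat the section as a set of non-overlapping primitives; coordinates are from the bounding-box lower-left.
Outer circle: ⌀45, A = 1590.43 mm², y = 22.5 mm, Ī = 201 289 mm⁴.
Bore (subtracted): ⌀31, A = 754.768 mm², y = 22.5 mm, Ī = 45333.2 mm⁴.
By symmetry the centroid is at mid-height, ȳ = 22.5 mm.
All pieces are centred on the horizontal axis through the centroid, so I = ΣĪ (holes subtracted) = 155 956 mm⁴.
Extreme fibre distance c = 22.5 mm; S = I/c = 6931.37 mm³.

S_x ≈ 6931 mm³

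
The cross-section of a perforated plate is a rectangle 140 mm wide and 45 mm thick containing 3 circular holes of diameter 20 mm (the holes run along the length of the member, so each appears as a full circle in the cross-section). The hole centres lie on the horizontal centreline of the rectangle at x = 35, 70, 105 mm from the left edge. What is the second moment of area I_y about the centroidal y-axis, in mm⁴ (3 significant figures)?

I_y ≈ 9.50 × 10⁶ mm⁴

Break the section into simple shapes (no overlaps), measuring from the bottom-left corner of the bounding box.
Plate: 140 × 45, A = 6 300 mm², x = 70 mm, Ī = 10 290 000 mm⁴.
Hole 1 (subtracted): ⌀20, A = 314.16 mm², x = 35 mm, Ī = 7 854 mm⁴.
Hole 2 (subtracted): ⌀20, A = 314.16 mm², x = 70 mm, Ī = 7 854 mm⁴.
Hole 3 (subtracted): ⌀20, A = 314.16 mm², x = 105 mm, Ī = 7 854 mm⁴.
By symmetry the centroid is at mid-width, x̄ = 70 mm.
Transfer each piece to the centroidal y-axis using Ī + A·d² with d = x − 70:
  plate: d = 0 mm → contributes +10 290 000 mm⁴
  hole 1: d = -35 mm → contributes −392 699 mm⁴
  hole 2: d = 0 mm → contributes −7 854 mm⁴
  hole 3: d = 35 mm → contributes −392 699 mm⁴
Total I = 9 496 748 mm⁴.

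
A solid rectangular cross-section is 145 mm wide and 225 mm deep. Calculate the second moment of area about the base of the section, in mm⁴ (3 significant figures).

The section: 145 × 225, A = 32 625 mm², y = 112.5 mm, Ī = 137 636 719 mm⁴.
Transfer it to the bottom edge using Ī + A·d² with d = y − 0:
  the section: d = 112.5 mm → contributes +550 546 875 mm⁴
Total I = 550 546 875 mm⁴.

I_base ≈ 5.51 × 10⁸ mm⁴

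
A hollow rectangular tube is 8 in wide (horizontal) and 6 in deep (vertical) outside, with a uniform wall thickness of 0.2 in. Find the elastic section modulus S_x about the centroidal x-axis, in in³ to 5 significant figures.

S_x ≈ 10.926 in³

Treat the section as a set of non-overlapping primitives; coordinates are from the bounding-box lower-left.
Outer rectangle: 8 × 6, A = 48 in², y = 3 in, Ī = 144 in⁴.
Inner void (subtracted): 7.6 × 5.6, A = 42.56 in², y = 3 in, Ī = 111.2235 in⁴.
By symmetry the centroid is at mid-height, ȳ = 3 in.
All pieces are centred on the centroidal x-axis, so I = ΣĪ (holes subtracted) = 32.77653 in⁴.
Extreme fibre distance c = 3 in; S = I/c = 10.92551 in³.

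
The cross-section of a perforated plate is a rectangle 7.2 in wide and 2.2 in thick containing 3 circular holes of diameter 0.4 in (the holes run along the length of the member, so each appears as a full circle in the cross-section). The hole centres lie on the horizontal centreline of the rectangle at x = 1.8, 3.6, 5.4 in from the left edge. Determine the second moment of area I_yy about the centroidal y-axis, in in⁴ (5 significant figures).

Split into non-overlapping primitives; take the origin at the lower-left of the bounding box.
Plate: 7.2 × 2.2, A = 15.84 in², x = 3.6 in, Ī = 68.4288 in⁴.
Hole 1 (subtracted): ⌀0.4, A = 0.1256637 in², x = 1.8 in, Ī = 0.001256637 in⁴.
Hole 2 (subtracted): ⌀0.4, A = 0.1256637 in², x = 3.6 in, Ī = 0.001256637 in⁴.
Hole 3 (subtracted): ⌀0.4, A = 0.1256637 in², x = 5.4 in, Ī = 0.001256637 in⁴.
By symmetry the centroid is at mid-width, x̄ = 3.6 in.
Transfer each piece to the centroidal y-axis using Ī + A·d² with d = x − 3.6:
  plate: d = 0 in → contributes +68.4288 in⁴
  hole 1: d = -1.8 in → contributes −0.408407 in⁴
  hole 2: d = 0 in → contributes −0.001256637 in⁴
  hole 3: d = 1.8 in → contributes −0.408407 in⁴
Total I = 67.61073 in⁴.

I_yy ≈ 67.611 in⁴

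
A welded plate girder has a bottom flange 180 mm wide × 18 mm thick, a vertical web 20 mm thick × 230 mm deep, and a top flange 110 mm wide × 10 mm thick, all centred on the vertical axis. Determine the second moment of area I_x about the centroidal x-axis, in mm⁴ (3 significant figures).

I_x ≈ 7.79 × 10⁷ mm⁴

Decompose the section into non-overlapping parts with the origin at the bottom-left of its bounding rectangle.
Bottom plate: 180 × 18, A = 3 240 mm², y = 9 mm, Ī = 87 480 mm⁴.
Web plate: 20 × 230, A = 4 600 mm², y = 133 mm, Ī = 20 278 333 mm⁴.
Top plate: 110 × 10, A = 1 100 mm², y = 253 mm, Ī = 9166.7 mm⁴.
Centroid: ȳ = ΣA·y / ΣA = 102.83 mm.
Transfer each piece to the centroidal x-axis using Ī + A·d² with d = y − 102.83:
  bottom plate: d = -93.826 mm → contributes +28 609 929 mm⁴
  web plate: d = 30.174 mm → contributes +24 466 634 mm⁴
  top plate: d = 150.17 mm → contributes +24 816 784 mm⁴
Total I = 77 893 348 mm⁴.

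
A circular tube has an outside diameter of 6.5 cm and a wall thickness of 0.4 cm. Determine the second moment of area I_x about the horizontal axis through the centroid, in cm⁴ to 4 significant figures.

Treat the section as a set of non-overlapping primitives; coordinates are from the bounding-box lower-left.
Outer circle: ⌀6.5, A = 33.1831 cm², y = 3.25 cm, Ī = 87.6241 cm⁴.
Bore (subtracted): ⌀5.7, A = 25.5176 cm², y = 3.25 cm, Ī = 51.8166 cm⁴.
By symmetry the centroid is at mid-height, ȳ = 3.25 cm.
All pieces are centred on the horizontal axis through the centroid, so I = ΣĪ (holes subtracted) = 35.8074 cm⁴.

I_x ≈ 35.81 cm⁴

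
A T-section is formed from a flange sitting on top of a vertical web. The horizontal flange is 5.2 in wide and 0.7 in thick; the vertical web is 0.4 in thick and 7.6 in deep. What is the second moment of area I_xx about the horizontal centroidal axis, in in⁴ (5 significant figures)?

Decompose the section into non-overlapping parts with the origin at the bottom-left of its bounding rectangle.
Flange: 5.2 × 0.7, A = 3.64 in², y = 7.95 in, Ī = 0.1486333 in⁴.
Web: 0.4 × 7.6, A = 3.04 in², y = 3.8 in, Ī = 14.63253 in⁴.
Centroid: ȳ = ΣA·y / ΣA = 6.061377 in.
Transfer each piece to the horizontal centroidal axis using Ī + A·d² with d = y − 6.061377:
  flange: d = 1.888623 in → contributes +13.13213 in⁴
  web: d = -2.261377 in → contributes +30.17857 in⁴
Total I = 43.3107 in⁴.

I_xx ≈ 43.311 in⁴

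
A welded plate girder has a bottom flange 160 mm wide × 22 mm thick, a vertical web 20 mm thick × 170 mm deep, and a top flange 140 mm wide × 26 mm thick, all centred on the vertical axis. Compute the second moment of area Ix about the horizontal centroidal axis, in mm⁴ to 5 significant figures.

Ix ≈ 7.5901 × 10⁷ mm⁴

Decompose the section into non-overlapping parts with the origin at the bottom-left of its bounding rectangle.
Bottom plate: 160 × 22, A = 3 520 mm², y = 11 mm, Ī = 141973.3 mm⁴.
Web plate: 20 × 170, A = 3 400 mm², y = 107 mm, Ī = 8 188 333 mm⁴.
Top plate: 140 × 26, A = 3 640 mm², y = 205 mm, Ī = 205053.3 mm⁴.
Centroid: ȳ = ΣA·y / ΣA = 108.7803 mm.
Transfer each piece to the horizontal centroidal axis using Ī + A·d² with d = y − 108.7803:
  bottom plate: d = -97.7803 mm → contributes +33 796 650 mm⁴
  web plate: d = -1.780303 mm → contributes +8 199 110 mm⁴
  top plate: d = 96.2197 mm → contributes +33 905 011 mm⁴
Total I = 75 900 770 mm⁴.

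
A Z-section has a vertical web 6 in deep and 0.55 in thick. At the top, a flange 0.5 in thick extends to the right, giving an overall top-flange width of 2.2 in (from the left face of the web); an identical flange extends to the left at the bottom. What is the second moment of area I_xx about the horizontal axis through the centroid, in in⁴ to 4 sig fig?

I_xx ≈ 22.41 in⁴

Split into non-overlapping primitives; take the origin at the lower-left of the bounding box.
Web: 0.55 × 6, A = 3.3 in², y = 3 in, Ī = 9.9 in⁴.
Top flange (beyond web): 1.65 × 0.5, A = 0.825 in², y = 5.75 in, Ī = 0.0171875 in⁴.
Bottom flange (beyond web): 1.65 × 0.5, A = 0.825 in², y = 0.25 in, Ī = 0.0171875 in⁴.
Centroid: ȳ = ΣA·y / ΣA = 3 in.
Transfer each piece to the horizontal axis through the centroid using Ī + A·d² with d = y − 3:
  web: d = 0 in → contributes +9.9 in⁴
  top flange (beyond web): d = 2.75 in → contributes +6.25625 in⁴
  bottom flange (beyond web): d = -2.75 in → contributes +6.25625 in⁴
Total I = 22.4125 in⁴.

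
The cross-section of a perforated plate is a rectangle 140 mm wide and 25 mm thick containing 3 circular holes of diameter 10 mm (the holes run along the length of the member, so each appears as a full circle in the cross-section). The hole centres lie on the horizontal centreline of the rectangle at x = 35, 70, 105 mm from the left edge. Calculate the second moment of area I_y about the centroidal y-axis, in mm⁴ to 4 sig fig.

I_y ≈ 5.523 × 10⁶ mm⁴

Treat the section as a set of non-overlapping primitives; coordinates are from the bounding-box lower-left.
Plate: 140 × 25, A = 3 500 mm², x = 70 mm, Ī = 5 716 667 mm⁴.
Hole 1 (subtracted): ⌀10, A = 78.5398 mm², x = 35 mm, Ī = 490.874 mm⁴.
Hole 2 (subtracted): ⌀10, A = 78.5398 mm², x = 70 mm, Ī = 490.874 mm⁴.
Hole 3 (subtracted): ⌀10, A = 78.5398 mm², x = 105 mm, Ī = 490.874 mm⁴.
By symmetry the centroid is at mid-width, x̄ = 70 mm.
Transfer each piece to the centroidal y-axis using Ī + A·d² with d = x − 70:
  plate: d = 0 mm → contributes +5 716 667 mm⁴
  hole 1: d = -35 mm → contributes −96702.1 mm⁴
  hole 2: d = 0 mm → contributes −490.874 mm⁴
  hole 3: d = 35 mm → contributes −96702.1 mm⁴
Total I = 5 522 771 mm⁴.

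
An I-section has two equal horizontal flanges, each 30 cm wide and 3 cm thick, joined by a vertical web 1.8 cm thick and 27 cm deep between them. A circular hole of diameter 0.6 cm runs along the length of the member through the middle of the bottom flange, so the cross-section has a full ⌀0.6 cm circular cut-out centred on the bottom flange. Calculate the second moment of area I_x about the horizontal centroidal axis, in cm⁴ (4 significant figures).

Break the section into simple shapes (no overlaps), measuring from the bottom-left corner of the bounding box.
Bottom flange: 30 × 3, A = 90 cm², y = 1.5 cm, Ī = 67.5 cm⁴.
Web: 1.8 × 27, A = 48.6 cm², y = 16.5 cm, Ī = 2952.45 cm⁴.
Top flange: 30 × 3, A = 90 cm², y = 31.5 cm, Ī = 67.5 cm⁴.
Hole (subtracted): ⌀0.6, A = 0.282743 cm², y = 1.5 cm, Ī = 0.00636173 cm⁴.
Centroid: ȳ = ΣA·y / ΣA = 16.5186 cm.
Transfer each piece to the horizontal centroidal axis using Ī + A·d² with d = y − 16.5186:
  bottom flange: d = -15.0186 cm → contributes +20367.7 cm⁴
  web: d = -0.0185757 cm → contributes +2952.47 cm⁴
  top flange: d = 14.9814 cm → contributes +20267.4 cm⁴
  hole: d = -15.0186 cm → contributes −63.7813 cm⁴
Total I = 43523.7 cm⁴.

I_x ≈ 4.352 × 10⁴ cm⁴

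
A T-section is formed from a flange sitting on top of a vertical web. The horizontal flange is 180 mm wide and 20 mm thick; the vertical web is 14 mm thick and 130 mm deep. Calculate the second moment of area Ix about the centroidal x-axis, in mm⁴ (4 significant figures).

Decompose the section into non-overlapping parts with the origin at the bottom-left of its bounding rectangle.
Flange: 180 × 20, A = 3 600 mm², y = 140 mm, Ī = 120 000 mm⁴.
Web: 14 × 130, A = 1 820 mm², y = 65 mm, Ī = 2 563 167 mm⁴.
Centroid: ȳ = ΣA·y / ΣA = 114.815 mm.
Transfer each piece to the centroidal x-axis using Ī + A·d² with d = y − 114.815:
  flange: d = 25.1845 mm → contributes +2 403 333 mm⁴
  web: d = -49.8155 mm → contributes +7 079 649 mm⁴
Total I = 9 482 982 mm⁴.

Ix ≈ 9.483 × 10⁶ mm⁴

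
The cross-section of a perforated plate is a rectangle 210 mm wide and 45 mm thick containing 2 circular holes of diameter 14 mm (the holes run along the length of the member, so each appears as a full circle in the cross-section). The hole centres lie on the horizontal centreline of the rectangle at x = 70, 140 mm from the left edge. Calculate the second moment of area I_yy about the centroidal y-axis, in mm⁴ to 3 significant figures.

Decompose the section into non-overlapping parts with the origin at the bottom-left of its bounding rectangle.
Plate: 210 × 45, A = 9 450 mm², x = 105 mm, Ī = 34 728 750 mm⁴.
Hole 1 (subtracted): ⌀14, A = 153.94 mm², x = 70 mm, Ī = 1885.7 mm⁴.
Hole 2 (subtracted): ⌀14, A = 153.94 mm², x = 140 mm, Ī = 1885.7 mm⁴.
By symmetry the centroid is at mid-width, x̄ = 105 mm.
Transfer each piece to the centroidal y-axis using Ī + A·d² with d = x − 105:
  plate: d = 0 mm → contributes +34 728 750 mm⁴
  hole 1: d = -35 mm → contributes −190 460 mm⁴
  hole 2: d = 35 mm → contributes −190 460 mm⁴
Total I = 34 347 830 mm⁴.

I_yy ≈ 3.43 × 10⁷ mm⁴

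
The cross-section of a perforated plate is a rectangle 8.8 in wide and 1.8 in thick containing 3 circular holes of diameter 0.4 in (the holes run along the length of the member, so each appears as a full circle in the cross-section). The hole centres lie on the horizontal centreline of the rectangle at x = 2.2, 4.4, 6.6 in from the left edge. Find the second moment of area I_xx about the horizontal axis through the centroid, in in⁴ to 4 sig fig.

Break the section into simple shapes (no overlaps), measuring from the bottom-left corner of the bounding box.
Plate: 8.8 × 1.8, A = 15.84 in², y = 0.9 in, Ī = 4.2768 in⁴.
Hole 1 (subtracted): ⌀0.4, A = 0.125664 in², y = 0.9 in, Ī = 0.00125664 in⁴.
Hole 2 (subtracted): ⌀0.4, A = 0.125664 in², y = 0.9 in, Ī = 0.00125664 in⁴.
Hole 3 (subtracted): ⌀0.4, A = 0.125664 in², y = 0.9 in, Ī = 0.00125664 in⁴.
By symmetry the centroid is at mid-height, ȳ = 0.9 in.
All pieces are centred on the horizontal axis through the centroid, so I = ΣĪ (holes subtracted) = 4.27303 in⁴.

I_xx ≈ 4.273 in⁴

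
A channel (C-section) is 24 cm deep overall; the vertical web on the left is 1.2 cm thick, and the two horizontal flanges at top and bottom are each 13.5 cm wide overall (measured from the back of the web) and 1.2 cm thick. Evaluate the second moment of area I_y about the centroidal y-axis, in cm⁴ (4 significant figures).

I_y ≈ 1040 cm⁴

Treat the section as a set of non-overlapping primitives; coordinates are from the bounding-box lower-left.
Web: 1.2 × 24, A = 28.8 cm², x = 0.6 cm, Ī = 3.456 cm⁴.
Top flange (beyond web): 12.3 × 1.2, A = 14.76 cm², x = 7.35 cm, Ī = 186.087 cm⁴.
Bottom flange (beyond web): 12.3 × 1.2, A = 14.76 cm², x = 7.35 cm, Ī = 186.087 cm⁴.
Centroid: x̄ = ΣA·x / ΣA = 4.01667 cm.
Transfer each piece to the centroidal y-axis using Ī + A·d² with d = x − 4.01667:
  web: d = -3.41667 cm → contributes +339.656 cm⁴
  top flange (beyond web): d = 3.33333 cm → contributes +350.087 cm⁴
  bottom flange (beyond web): d = 3.33333 cm → contributes +350.087 cm⁴
Total I = 1039.83 cm⁴.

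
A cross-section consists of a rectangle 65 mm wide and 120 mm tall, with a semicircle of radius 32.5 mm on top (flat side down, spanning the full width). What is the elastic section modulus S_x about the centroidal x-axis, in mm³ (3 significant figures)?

Split into non-overlapping primitives; take the origin at the lower-left of the bounding box.
Rectangular body: 65 × 120, A = 7 800 mm², y = 60 mm, Ī = 9 360 000 mm⁴.
Semicircular cap: semicircle r = 32.5, A = 1659.2 mm², y = 133.79 mm, Ī = 122 452 mm⁴.
Centroid: ȳ = ΣA·y / ΣA = 72.944 mm.
Transfer each piece to the centroidal x-axis using Ī + A·d² with d = y − 72.944:
  rectangular body: d = -12.944 mm → contributes +10 666 768 mm⁴
  semicircular cap: d = 60.85 mm → contributes +6 265 821 mm⁴
Total I = 16 932 590 mm⁴.
Extreme fibre distance c = 79.556 mm; S = I/c = 212 837 mm³.

S_x ≈ 2.13 × 10⁵ mm³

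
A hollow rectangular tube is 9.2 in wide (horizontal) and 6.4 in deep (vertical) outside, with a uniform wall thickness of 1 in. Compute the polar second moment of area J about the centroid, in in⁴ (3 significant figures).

J ≈ 428 in⁴

Split into non-overlapping primitives; take the origin at the lower-left of the bounding box.
Outer rectangle: 9.2 × 6.4, A = 58.88 in², y = 3.2 in, Ī = 200.98 in⁴.
Inner void (subtracted): 7.2 × 4.4, A = 31.68 in², y = 3.2 in, Ī = 51.11 in⁴.
By symmetry the centroid is at mid-height, ȳ = 3.2 in.
All pieces are centred on the centroidal x-axis, so I = ΣĪ (holes subtracted) = 149.87 in⁴.
Repeating about the centroidal y-axis gives I_y = 278.44 in⁴.
Polar second moment: J = I_x + I_y = 428.31 in⁴.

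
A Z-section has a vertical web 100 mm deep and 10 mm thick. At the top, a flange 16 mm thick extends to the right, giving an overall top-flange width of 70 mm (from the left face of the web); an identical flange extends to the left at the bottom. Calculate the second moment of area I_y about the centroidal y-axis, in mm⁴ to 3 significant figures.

I_y ≈ 2.94 × 10⁶ mm⁴

Treat the section as a set of non-overlapping primitives; coordinates are from the bounding-box lower-left.
Web: 10 × 100, A = 1 000 mm², x = 65 mm, Ī = 8333.3 mm⁴.
Top flange (beyond web): 60 × 16, A = 960 mm², x = 100 mm, Ī = 288 000 mm⁴.
Bottom flange (beyond web): 60 × 16, A = 960 mm², x = 30 mm, Ī = 288 000 mm⁴.
Centroid: x̄ = ΣA·x / ΣA = 65 mm.
Transfer each piece to the centroidal y-axis using Ī + A·d² with d = x − 65:
  web: d = 0 mm → contributes +8333.3 mm⁴
  top flange (beyond web): d = 35 mm → contributes +1 464 000 mm⁴
  bottom flange (beyond web): d = -35 mm → contributes +1 464 000 mm⁴
Total I = 2 936 333 mm⁴.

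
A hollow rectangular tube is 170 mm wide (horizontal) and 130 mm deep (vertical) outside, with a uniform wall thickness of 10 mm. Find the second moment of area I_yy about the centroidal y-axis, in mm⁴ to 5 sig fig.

I_yy ≈ 2.2287 × 10⁷ mm⁴

Treat the section as a set of non-overlapping primitives; coordinates are from the bounding-box lower-left.
Outer rectangle: 170 × 130, A = 22 100 mm², x = 85 mm, Ī = 53 224 167 mm⁴.
Inner void (subtracted): 150 × 110, A = 16 500 mm², x = 85 mm, Ī = 30 937 500 mm⁴.
By symmetry the centroid is at mid-width, x̄ = 85 mm.
All pieces are centred on the centroidal y-axis, so I = ΣĪ (holes subtracted) = 22 286 667 mm⁴.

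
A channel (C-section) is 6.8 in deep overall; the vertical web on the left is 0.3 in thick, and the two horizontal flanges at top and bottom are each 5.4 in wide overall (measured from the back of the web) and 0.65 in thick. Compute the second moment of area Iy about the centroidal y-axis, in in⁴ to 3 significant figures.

Break the section into simple shapes (no overlaps), measuring from the bottom-left corner of the bounding box.
Web: 0.3 × 6.8, A = 2.04 in², x = 0.15 in, Ī = 0.0153 in⁴.
Top flange (beyond web): 5.1 × 0.65, A = 3.315 in², x = 2.85 in, Ī = 7.1853 in⁴.
Bottom flange (beyond web): 5.1 × 0.65, A = 3.315 in², x = 2.85 in, Ī = 7.1853 in⁴.
Centroid: x̄ = ΣA·x / ΣA = 2.2147 in.
Transfer each piece to the centroidal y-axis using Ī + A·d² with d = x − 2.2147:
  web: d = -2.0647 in → contributes +8.7118 in⁴
  top flange (beyond web): d = 0.63529 in → contributes +8.5232 in⁴
  bottom flange (beyond web): d = 0.63529 in → contributes +8.5232 in⁴
Total I = 25.758 in⁴.

Iy ≈ 25.8 in⁴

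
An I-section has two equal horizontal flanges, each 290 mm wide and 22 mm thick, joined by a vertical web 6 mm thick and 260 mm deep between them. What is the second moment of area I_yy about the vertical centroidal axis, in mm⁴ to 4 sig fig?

I_yy ≈ 8.943 × 10⁷ mm⁴

Treat the section as a set of non-overlapping primitives; coordinates are from the bounding-box lower-left.
Bottom flange: 290 × 22, A = 6 380 mm², x = 145 mm, Ī = 44 713 167 mm⁴.
Web: 6 × 260, A = 1 560 mm², x = 145 mm, Ī = 4 680 mm⁴.
Top flange: 290 × 22, A = 6 380 mm², x = 145 mm, Ī = 44 713 167 mm⁴.
By symmetry the centroid is at mid-width, x̄ = 145 mm.
All pieces are centred on the vertical centroidal axis, so I = ΣĪ = 89 431 013 mm⁴.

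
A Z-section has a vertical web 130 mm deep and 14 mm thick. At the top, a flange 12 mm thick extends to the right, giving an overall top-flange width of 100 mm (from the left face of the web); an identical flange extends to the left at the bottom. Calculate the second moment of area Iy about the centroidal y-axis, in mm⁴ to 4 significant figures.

Iy ≈ 6.462 × 10⁶ mm⁴

Break the section into simple shapes (no overlaps), measuring from the bottom-left corner of the bounding box.
Web: 14 × 130, A = 1 820 mm², x = 93 mm, Ī = 29726.7 mm⁴.
Top flange (beyond web): 86 × 12, A = 1 032 mm², x = 143 mm, Ī = 636 056 mm⁴.
Bottom flange (beyond web): 86 × 12, A = 1 032 mm², x = 43 mm, Ī = 636 056 mm⁴.
Centroid: x̄ = ΣA·x / ΣA = 93 mm.
Transfer each piece to the centroidal y-axis using Ī + A·d² with d = x − 93:
  web: d = 0 mm → contributes +29726.7 mm⁴
  top flange (beyond web): d = 50 mm → contributes +3 216 056 mm⁴
  bottom flange (beyond web): d = -50 mm → contributes +3 216 056 mm⁴
Total I = 6 461 839 mm⁴.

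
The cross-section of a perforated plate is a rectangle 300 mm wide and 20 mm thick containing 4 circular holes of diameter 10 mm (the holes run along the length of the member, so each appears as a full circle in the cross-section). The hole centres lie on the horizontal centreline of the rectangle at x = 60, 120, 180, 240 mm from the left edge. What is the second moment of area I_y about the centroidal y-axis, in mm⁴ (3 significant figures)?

I_y ≈ 4.36 × 10⁷ mm⁴

Break the section into simple shapes (no overlaps), measuring from the bottom-left corner of the bounding box.
Plate: 300 × 20, A = 6 000 mm², x = 150 mm, Ī = 45 000 000 mm⁴.
Hole 1 (subtracted): ⌀10, A = 78.54 mm², x = 60 mm, Ī = 490.87 mm⁴.
Hole 2 (subtracted): ⌀10, A = 78.54 mm², x = 120 mm, Ī = 490.87 mm⁴.
Hole 3 (subtracted): ⌀10, A = 78.54 mm², x = 180 mm, Ī = 490.87 mm⁴.
Hole 4 (subtracted): ⌀10, A = 78.54 mm², x = 240 mm, Ī = 490.87 mm⁴.
By symmetry the centroid is at mid-width, x̄ = 150 mm.
Transfer each piece to the centroidal y-axis using Ī + A·d² with d = x − 150:
  plate: d = 0 mm → contributes +45 000 000 mm⁴
  hole 1: d = -90 mm → contributes −636 663 mm⁴
  hole 2: d = -30 mm → contributes −71 177 mm⁴
  hole 3: d = 30 mm → contributes −71 177 mm⁴
  hole 4: d = 90 mm → contributes −636 663 mm⁴
Total I = 43 584 320 mm⁴.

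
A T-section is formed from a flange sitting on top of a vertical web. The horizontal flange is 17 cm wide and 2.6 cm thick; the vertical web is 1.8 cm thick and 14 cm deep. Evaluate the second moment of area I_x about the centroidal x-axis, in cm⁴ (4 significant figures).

Split into non-overlapping primitives; take the origin at the lower-left of the bounding box.
Flange: 17 × 2.6, A = 44.2 cm², y = 15.3 cm, Ī = 24.8993 cm⁴.
Web: 1.8 × 14, A = 25.2 cm², y = 7 cm, Ī = 411.6 cm⁴.
Centroid: ȳ = ΣA·y / ΣA = 12.2862 cm.
Transfer each piece to the centroidal x-axis using Ī + A·d² with d = y − 12.2862:
  flange: d = 3.01383 cm → contributes +426.376 cm⁴
  web: d = -5.28617 cm → contributes +1115.78 cm⁴
Total I = 1542.15 cm⁴.

I_x ≈ 1542 cm⁴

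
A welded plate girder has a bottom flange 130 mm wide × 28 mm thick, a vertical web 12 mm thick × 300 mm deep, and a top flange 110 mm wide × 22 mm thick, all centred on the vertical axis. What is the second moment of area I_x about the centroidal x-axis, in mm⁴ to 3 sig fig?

Break the section into simple shapes (no overlaps), measuring from the bottom-left corner of the bounding box.
Bottom plate: 130 × 28, A = 3 640 mm², y = 14 mm, Ī = 237 813 mm⁴.
Web plate: 12 × 300, A = 3 600 mm², y = 178 mm, Ī = 27 000 000 mm⁴.
Top plate: 110 × 22, A = 2 420 mm², y = 339 mm, Ī = 97 607 mm⁴.
Centroid: ȳ = ΣA·y / ΣA = 156.54 mm.
Transfer each piece to the centroidal x-axis using Ī + A·d² with d = y − 156.54:
  bottom plate: d = -142.54 mm → contributes +74 190 155 mm⁴
  web plate: d = 21.464 mm → contributes +28 658 496 mm⁴
  top plate: d = 182.46 mm → contributes +80 666 731 mm⁴
Total I = 183 515 382 mm⁴.

I_x ≈ 1.84 × 10⁸ mm⁴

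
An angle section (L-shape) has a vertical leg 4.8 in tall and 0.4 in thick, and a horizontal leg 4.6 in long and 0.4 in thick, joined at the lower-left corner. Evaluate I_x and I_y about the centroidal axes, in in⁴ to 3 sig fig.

I_x ≈ 8.05 in⁴, I_y ≈ 7.24 in⁴

Decompose the section into non-overlapping parts with the origin at the bottom-left of its bounding rectangle.
Vertical leg: 0.4 × 4.8, A = 1.92 in², y = 2.4 in, Ī = 3.6864 in⁴.
Horizontal leg (remainder): 4.2 × 0.4, A = 1.68 in², y = 0.2 in, Ī = 0.0224 in⁴.
Centroid: ȳ = ΣA·y / ΣA = 1.3733 in.
Transfer each piece to the centroidal x-axis using Ī + A·d² with d = y − 1.3733:
  vertical leg: d = 1.0267 in → contributes +5.7102 in⁴
  horizontal leg (remainder): d = -1.1733 in → contributes +2.3353 in⁴
Total I = 8.0454 in⁴.
For the y-axis: x̄ = 1.2733 in.
Repeating about the centroidal y-axis gives I_y = 7.235 in⁴.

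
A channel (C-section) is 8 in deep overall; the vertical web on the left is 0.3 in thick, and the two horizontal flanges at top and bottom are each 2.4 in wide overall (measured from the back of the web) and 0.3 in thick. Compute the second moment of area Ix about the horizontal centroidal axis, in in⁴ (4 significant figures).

Ix ≈ 31.49 in⁴

Treat the section as a set of non-overlapping primitives; coordinates are from the bounding-box lower-left.
Web: 0.3 × 8, A = 2.4 in², y = 4 in, Ī = 12.8 in⁴.
Top flange (beyond web): 2.1 × 0.3, A = 0.63 in², y = 7.85 in, Ī = 0.004725 in⁴.
Bottom flange (beyond web): 2.1 × 0.3, A = 0.63 in², y = 0.15 in, Ī = 0.004725 in⁴.
By symmetry the centroid is at mid-height, ȳ = 4 in.
Transfer each piece to the horizontal centroidal axis using Ī + A·d² with d = y − 4:
  web: d = 0 in → contributes +12.8 in⁴
  top flange (beyond web): d = 3.85 in → contributes +9.3429 in⁴
  bottom flange (beyond web): d = -3.85 in → contributes +9.3429 in⁴
Total I = 31.4858 in⁴.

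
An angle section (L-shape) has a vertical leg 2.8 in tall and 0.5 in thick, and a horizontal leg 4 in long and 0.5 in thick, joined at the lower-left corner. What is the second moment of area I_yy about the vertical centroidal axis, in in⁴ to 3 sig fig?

I_yy ≈ 4.93 in⁴

Break the section into simple shapes (no overlaps), measuring from the bottom-left corner of the bounding box.
Vertical leg: 0.5 × 2.8, A = 1.4 in², x = 0.25 in, Ī = 0.029167 in⁴.
Horizontal leg (remainder): 3.5 × 0.5, A = 1.75 in², x = 2.25 in, Ī = 1.7865 in⁴.
Centroid: x̄ = ΣA·x / ΣA = 1.3611 in.
Transfer each piece to the vertical centroidal axis using Ī + A·d² with d = x − 1.3611:
  vertical leg: d = -1.1111 in → contributes +1.7576 in⁴
  horizontal leg (remainder): d = 0.88889 in → contributes +3.1692 in⁴
Total I = 4.9267 in⁴.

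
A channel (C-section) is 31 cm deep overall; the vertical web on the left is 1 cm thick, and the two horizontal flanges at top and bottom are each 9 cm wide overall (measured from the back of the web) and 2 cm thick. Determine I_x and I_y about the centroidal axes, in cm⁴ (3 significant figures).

I_x ≈ 9220 cm⁴, I_y ≈ 492 cm⁴

Decompose the section into non-overlapping parts with the origin at the bottom-left of its bounding rectangle.
Web: 1 × 31, A = 31 cm², y = 15.5 cm, Ī = 2482.6 cm⁴.
Top flange (beyond web): 8 × 2, A = 16 cm², y = 30 cm, Ī = 5.3333 cm⁴.
Bottom flange (beyond web): 8 × 2, A = 16 cm², y = 1 cm, Ī = 5.3333 cm⁴.
By symmetry the centroid is at mid-height, ȳ = 15.5 cm.
Transfer each piece to the centroidal x-axis using Ī + A·d² with d = y − 15.5:
  web: d = 0 cm → contributes +2482.6 cm⁴
  top flange (beyond web): d = 14.5 cm → contributes +3369.3 cm⁴
  bottom flange (beyond web): d = -14.5 cm → contributes +3369.3 cm⁴
Total I = 9221.3 cm⁴.
For the y-axis: x̄ = 2.7857 cm.
Repeating about the centroidal y-axis gives I_y = 492.11 cm⁴.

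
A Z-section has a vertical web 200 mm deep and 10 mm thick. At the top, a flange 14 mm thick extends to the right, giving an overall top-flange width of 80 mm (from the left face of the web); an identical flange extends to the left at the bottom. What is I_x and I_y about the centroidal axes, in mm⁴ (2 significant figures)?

I_x ≈ 2.4 × 10⁷ mm⁴, I_y ≈ 4.0 × 10⁶ mm⁴

Treat the section as a set of non-overlapping primitives; coordinates are from the bounding-box lower-left.
Web: 10 × 200, A = 2 000 mm², y = 100 mm, Ī = 6 666 667 mm⁴.
Top flange (beyond web): 70 × 14, A = 980 mm², y = 193 mm, Ī = 16 007 mm⁴.
Bottom flange (beyond web): 70 × 14, A = 980 mm², y = 7 mm, Ī = 16 007 mm⁴.
Centroid: ȳ = ΣA·y / ΣA = 100 mm.
Transfer each piece to the centroidal x-axis using Ī + A·d² with d = y − 100:
  web: d = 0 mm → contributes +6 666 667 mm⁴
  top flange (beyond web): d = 93 mm → contributes +8 492 027 mm⁴
  bottom flange (beyond web): d = -93 mm → contributes +8 492 027 mm⁴
Total I = 23 650 720 mm⁴.
For the y-axis: x̄ = 75 mm.
Repeating about the centroidal y-axis gives I_y = 3 953 000 mm⁴.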